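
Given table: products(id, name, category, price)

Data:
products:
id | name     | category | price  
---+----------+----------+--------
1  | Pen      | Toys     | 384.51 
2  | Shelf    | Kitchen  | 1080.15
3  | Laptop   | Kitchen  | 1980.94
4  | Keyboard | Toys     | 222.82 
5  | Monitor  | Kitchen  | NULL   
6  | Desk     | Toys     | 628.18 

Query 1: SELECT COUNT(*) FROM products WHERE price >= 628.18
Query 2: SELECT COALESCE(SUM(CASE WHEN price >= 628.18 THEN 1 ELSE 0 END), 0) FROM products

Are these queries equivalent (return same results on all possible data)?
Yes, equivalent

Both queries return: [(3,)]

Reason: COUNT with WHERE vs conditional SUM (COALESCE handles empty-table NULL)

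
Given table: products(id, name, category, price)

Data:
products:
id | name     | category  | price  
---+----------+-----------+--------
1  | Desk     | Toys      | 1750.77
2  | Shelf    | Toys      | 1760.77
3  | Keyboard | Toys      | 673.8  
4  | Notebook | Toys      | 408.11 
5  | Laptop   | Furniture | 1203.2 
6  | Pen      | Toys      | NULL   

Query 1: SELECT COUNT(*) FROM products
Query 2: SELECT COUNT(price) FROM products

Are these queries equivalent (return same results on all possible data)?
No, not equivalent

Query 1 returns: [(6,)]
Query 2 returns: [(5,)]

Reason: COUNT(*) includes NULLs, COUNT(column) excludes them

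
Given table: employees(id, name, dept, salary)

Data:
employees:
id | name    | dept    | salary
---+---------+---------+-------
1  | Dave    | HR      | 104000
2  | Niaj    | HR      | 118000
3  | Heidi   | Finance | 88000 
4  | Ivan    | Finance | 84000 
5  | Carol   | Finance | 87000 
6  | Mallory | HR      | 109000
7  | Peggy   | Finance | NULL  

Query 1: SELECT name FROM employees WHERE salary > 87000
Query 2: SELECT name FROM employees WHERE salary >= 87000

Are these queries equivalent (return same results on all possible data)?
No, not equivalent

Query 1 returns: [('Dave',), ('Niaj',), ('Heidi',), ('Mallory',)]
Query 2 returns: [('Dave',), ('Niaj',), ('Heidi',), ('Carol',), ('Mallory',)]

Reason: > vs >= gives different results when salary = 87000 exists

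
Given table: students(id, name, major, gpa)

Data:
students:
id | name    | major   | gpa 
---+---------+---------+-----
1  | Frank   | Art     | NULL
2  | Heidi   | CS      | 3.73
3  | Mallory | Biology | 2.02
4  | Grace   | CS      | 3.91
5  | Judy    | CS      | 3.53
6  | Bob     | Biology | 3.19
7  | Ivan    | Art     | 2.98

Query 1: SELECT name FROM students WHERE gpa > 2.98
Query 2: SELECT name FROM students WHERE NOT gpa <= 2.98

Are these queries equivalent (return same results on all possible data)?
Yes, equivalent

Both queries return: [('Bob',), ('Grace',), ('Heidi',), ('Judy',)]

Reason: Both filter gpa > 2.98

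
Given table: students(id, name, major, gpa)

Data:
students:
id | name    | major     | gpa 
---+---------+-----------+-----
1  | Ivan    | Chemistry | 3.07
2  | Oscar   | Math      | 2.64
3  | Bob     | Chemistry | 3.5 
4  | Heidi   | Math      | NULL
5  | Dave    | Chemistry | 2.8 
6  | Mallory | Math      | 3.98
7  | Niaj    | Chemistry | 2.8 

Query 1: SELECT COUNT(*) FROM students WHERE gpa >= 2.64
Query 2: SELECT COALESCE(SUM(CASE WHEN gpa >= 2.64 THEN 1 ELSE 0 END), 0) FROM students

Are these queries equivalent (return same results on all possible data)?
Yes, equivalent

Both queries return: [(6,)]

Reason: COUNT with WHERE vs conditional SUM (COALESCE handles empty-table NULL)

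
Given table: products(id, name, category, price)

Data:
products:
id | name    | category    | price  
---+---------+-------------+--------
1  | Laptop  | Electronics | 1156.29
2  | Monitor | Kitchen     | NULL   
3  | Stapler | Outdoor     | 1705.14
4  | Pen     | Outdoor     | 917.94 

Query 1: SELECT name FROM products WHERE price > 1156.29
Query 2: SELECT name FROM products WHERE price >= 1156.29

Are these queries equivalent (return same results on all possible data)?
No, not equivalent

Query 1 returns: [('Stapler',)]
Query 2 returns: [('Laptop',), ('Stapler',)]

Reason: > vs >= gives different results when price = 1156.29 exists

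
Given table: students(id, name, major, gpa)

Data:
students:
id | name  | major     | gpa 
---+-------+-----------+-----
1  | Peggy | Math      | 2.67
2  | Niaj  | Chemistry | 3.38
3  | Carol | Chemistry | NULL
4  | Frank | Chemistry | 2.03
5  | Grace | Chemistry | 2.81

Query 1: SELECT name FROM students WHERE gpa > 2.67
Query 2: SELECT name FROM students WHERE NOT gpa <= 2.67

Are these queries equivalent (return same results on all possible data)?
Yes, equivalent

Both queries return: [('Grace',), ('Niaj',)]

Reason: Both filter gpa > 2.67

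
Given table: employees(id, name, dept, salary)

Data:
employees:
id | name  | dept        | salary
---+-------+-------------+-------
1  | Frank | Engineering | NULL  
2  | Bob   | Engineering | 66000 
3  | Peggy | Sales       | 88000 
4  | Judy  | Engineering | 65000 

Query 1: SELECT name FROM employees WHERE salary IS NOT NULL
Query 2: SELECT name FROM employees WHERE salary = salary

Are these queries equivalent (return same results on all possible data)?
Yes, equivalent

Both queries return: [('Bob',), ('Judy',), ('Peggy',)]

Reason: IS NOT NULL vs self-equality (both exclude NULLs)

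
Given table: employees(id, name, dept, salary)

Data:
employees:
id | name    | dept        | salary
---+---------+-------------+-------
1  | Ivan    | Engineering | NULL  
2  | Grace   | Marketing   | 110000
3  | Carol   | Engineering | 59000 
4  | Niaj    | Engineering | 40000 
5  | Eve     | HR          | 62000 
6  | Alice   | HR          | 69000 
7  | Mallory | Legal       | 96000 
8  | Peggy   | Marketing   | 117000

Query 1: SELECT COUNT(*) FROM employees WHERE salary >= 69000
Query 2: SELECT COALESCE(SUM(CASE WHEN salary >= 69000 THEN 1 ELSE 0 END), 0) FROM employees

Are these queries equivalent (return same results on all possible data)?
Yes, equivalent

Both queries return: [(4,)]

Reason: COUNT with WHERE vs conditional SUM (COALESCE handles empty-table NULL)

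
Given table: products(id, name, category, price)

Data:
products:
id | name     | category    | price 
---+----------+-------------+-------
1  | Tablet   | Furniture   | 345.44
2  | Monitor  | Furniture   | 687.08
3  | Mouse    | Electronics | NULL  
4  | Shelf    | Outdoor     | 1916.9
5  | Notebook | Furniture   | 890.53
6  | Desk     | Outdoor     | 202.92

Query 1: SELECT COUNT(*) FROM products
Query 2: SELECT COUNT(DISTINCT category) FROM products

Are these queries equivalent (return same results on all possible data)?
No, not equivalent

Query 1 returns: [(6,)]
Query 2 returns: [(3,)]

Reason: COUNT(*) counts rows, COUNT(DISTINCT category) counts unique categorys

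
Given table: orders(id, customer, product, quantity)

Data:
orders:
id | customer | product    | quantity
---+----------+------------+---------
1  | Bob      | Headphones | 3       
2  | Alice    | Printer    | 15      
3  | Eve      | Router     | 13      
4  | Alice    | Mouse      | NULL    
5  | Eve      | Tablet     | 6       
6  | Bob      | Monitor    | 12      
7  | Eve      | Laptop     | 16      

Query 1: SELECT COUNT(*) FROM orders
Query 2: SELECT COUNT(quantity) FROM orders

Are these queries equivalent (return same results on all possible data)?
No, not equivalent

Query 1 returns: [(7,)]
Query 2 returns: [(6,)]

Reason: COUNT(*) includes NULLs, COUNT(column) excludes them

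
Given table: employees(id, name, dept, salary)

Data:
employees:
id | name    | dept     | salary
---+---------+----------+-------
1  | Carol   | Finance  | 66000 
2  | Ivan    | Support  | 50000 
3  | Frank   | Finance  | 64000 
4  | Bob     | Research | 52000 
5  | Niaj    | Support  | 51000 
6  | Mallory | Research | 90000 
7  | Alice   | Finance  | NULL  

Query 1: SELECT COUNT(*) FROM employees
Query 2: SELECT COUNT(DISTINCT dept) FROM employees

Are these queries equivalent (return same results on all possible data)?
No, not equivalent

Query 1 returns: [(7,)]
Query 2 returns: [(3,)]

Reason: COUNT(*) counts rows, COUNT(DISTINCT dept) counts unique depts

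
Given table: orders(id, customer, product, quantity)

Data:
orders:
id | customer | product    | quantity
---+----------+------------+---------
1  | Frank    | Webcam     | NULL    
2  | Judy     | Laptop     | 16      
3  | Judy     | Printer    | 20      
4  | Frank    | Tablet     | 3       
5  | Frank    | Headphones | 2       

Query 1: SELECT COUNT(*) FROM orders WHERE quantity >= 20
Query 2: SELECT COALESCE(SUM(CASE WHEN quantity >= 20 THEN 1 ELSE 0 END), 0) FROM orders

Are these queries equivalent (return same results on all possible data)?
Yes, equivalent

Both queries return: [(1,)]

Reason: COUNT with WHERE vs conditional SUM (COALESCE handles empty-table NULL)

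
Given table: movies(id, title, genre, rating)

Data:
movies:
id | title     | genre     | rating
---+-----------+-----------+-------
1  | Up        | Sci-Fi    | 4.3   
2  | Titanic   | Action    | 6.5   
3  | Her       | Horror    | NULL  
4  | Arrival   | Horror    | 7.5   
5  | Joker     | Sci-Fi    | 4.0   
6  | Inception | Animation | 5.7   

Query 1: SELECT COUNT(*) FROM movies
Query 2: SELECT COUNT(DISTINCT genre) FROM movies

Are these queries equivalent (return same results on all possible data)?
No, not equivalent

Query 1 returns: [(6,)]
Query 2 returns: [(4,)]

Reason: COUNT(*) counts rows, COUNT(DISTINCT genre) counts unique genres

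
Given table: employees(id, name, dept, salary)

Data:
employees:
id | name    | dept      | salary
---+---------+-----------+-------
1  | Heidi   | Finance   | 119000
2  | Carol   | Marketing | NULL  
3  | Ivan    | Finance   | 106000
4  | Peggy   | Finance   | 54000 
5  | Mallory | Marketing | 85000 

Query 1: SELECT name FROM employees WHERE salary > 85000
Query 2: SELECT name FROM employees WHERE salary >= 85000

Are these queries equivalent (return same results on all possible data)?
No, not equivalent

Query 1 returns: [('Heidi',), ('Ivan',)]
Query 2 returns: [('Heidi',), ('Ivan',), ('Mallory',)]

Reason: > vs >= gives different results when salary = 85000 exists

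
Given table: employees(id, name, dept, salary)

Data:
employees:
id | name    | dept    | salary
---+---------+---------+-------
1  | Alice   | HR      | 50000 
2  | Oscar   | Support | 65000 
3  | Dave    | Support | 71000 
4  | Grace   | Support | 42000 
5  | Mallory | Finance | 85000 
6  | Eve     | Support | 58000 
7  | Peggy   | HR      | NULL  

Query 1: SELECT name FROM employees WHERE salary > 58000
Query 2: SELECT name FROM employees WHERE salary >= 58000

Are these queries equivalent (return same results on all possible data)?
No, not equivalent

Query 1 returns: [('Oscar',), ('Dave',), ('Mallory',)]
Query 2 returns: [('Oscar',), ('Dave',), ('Mallory',), ('Eve',)]

Reason: > vs >= gives different results when salary = 58000 exists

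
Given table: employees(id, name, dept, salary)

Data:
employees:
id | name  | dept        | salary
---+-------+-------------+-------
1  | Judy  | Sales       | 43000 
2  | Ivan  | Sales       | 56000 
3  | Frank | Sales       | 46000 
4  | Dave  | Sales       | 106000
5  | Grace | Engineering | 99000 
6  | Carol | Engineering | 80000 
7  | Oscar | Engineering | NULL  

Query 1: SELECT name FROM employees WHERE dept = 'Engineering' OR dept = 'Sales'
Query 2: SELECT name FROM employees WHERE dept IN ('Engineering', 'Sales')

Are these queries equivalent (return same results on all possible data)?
Yes, equivalent

Both queries return: [('Carol',), ('Dave',), ('Frank',), ('Grace',), ('Ivan',), ('Judy',), ('Oscar',)]

Reason: OR vs IN are equivalent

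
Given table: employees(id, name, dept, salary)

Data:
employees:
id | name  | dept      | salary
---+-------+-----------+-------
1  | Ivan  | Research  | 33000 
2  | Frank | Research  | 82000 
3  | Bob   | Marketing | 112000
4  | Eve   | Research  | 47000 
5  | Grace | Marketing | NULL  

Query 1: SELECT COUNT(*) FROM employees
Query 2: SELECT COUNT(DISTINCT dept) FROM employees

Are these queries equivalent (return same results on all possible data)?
No, not equivalent

Query 1 returns: [(5,)]
Query 2 returns: [(2,)]

Reason: COUNT(*) counts rows, COUNT(DISTINCT dept) counts unique depts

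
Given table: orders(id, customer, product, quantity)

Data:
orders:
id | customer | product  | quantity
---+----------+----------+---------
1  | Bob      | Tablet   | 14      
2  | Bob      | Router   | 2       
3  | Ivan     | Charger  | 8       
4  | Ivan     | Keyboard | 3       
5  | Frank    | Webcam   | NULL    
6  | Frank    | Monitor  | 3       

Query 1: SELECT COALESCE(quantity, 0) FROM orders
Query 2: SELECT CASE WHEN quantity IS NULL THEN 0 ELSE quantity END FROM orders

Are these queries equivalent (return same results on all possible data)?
Yes, equivalent

Both queries return: [(0,), (2,), (3,), (3,), (8,), (14,)]

Reason: COALESCE vs CASE for NULL handling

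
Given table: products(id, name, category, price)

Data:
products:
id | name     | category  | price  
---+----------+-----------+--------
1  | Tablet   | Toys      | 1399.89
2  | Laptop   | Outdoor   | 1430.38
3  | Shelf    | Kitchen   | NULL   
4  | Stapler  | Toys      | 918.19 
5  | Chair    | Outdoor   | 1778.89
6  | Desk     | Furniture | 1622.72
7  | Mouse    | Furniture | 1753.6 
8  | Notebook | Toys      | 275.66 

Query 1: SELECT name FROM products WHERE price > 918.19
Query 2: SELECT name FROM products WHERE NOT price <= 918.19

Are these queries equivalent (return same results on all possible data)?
Yes, equivalent

Both queries return: [('Chair',), ('Desk',), ('Laptop',), ('Mouse',), ('Tablet',)]

Reason: Both filter price > 918.19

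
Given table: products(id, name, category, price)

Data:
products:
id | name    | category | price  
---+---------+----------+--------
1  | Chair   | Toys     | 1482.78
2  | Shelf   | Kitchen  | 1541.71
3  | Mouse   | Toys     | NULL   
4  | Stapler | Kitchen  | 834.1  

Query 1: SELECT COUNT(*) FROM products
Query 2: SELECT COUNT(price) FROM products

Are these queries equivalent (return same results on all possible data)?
No, not equivalent

Query 1 returns: [(4,)]
Query 2 returns: [(3,)]

Reason: COUNT(*) includes NULLs, COUNT(column) excludes them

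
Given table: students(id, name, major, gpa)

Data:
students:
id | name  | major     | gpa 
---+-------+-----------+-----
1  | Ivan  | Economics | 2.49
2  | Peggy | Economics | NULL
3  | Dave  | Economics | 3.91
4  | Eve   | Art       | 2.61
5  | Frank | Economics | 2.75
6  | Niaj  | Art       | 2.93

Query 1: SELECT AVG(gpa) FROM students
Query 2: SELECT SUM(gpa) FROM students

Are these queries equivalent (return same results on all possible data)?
No, not equivalent

Query 1 returns: [(2.938,)]
Query 2 returns: [(14.690000000000001,)]

Reason: AVG vs SUM give different aggregate values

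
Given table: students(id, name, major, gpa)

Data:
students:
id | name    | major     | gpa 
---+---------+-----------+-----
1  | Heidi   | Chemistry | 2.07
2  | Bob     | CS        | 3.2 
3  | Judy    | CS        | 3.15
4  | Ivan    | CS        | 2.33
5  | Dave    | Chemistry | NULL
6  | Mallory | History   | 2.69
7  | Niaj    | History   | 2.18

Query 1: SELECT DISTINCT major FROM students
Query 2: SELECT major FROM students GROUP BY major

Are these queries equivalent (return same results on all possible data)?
Yes, equivalent

Both queries return: [('CS',), ('Chemistry',), ('History',)]

Reason: Both get unique majors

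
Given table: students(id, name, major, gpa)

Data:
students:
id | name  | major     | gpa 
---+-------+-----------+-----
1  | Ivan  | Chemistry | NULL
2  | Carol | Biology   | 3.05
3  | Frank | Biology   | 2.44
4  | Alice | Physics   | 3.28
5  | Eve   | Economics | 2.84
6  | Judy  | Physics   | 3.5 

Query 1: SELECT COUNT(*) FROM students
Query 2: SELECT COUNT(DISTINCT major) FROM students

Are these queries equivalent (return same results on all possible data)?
No, not equivalent

Query 1 returns: [(6,)]
Query 2 returns: [(4,)]

Reason: COUNT(*) counts rows, COUNT(DISTINCT major) counts unique majors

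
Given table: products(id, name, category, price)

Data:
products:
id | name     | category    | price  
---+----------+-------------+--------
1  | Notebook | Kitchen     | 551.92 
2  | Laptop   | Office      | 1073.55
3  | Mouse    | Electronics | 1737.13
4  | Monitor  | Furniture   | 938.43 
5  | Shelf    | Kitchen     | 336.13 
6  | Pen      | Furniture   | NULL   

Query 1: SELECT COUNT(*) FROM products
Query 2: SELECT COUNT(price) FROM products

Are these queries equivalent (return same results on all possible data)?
No, not equivalent

Query 1 returns: [(6,)]
Query 2 returns: [(5,)]

Reason: COUNT(*) includes NULLs, COUNT(column) excludes them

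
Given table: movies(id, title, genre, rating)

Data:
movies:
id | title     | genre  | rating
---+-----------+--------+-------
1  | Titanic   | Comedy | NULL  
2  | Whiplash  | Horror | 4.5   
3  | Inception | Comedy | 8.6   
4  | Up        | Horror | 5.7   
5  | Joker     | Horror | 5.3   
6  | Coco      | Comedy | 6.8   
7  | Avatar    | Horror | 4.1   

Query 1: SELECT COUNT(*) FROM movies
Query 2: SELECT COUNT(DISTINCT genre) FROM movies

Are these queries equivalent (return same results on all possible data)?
No, not equivalent

Query 1 returns: [(7,)]
Query 2 returns: [(2,)]

Reason: COUNT(*) counts rows, COUNT(DISTINCT genre) counts unique genres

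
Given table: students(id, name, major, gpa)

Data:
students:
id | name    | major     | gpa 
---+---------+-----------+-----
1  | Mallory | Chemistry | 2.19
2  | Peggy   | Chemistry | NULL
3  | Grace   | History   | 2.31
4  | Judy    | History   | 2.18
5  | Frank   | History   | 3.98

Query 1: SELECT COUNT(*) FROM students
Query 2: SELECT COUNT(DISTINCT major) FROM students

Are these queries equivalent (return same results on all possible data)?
No, not equivalent

Query 1 returns: [(5,)]
Query 2 returns: [(2,)]

Reason: COUNT(*) counts rows, COUNT(DISTINCT major) counts unique majors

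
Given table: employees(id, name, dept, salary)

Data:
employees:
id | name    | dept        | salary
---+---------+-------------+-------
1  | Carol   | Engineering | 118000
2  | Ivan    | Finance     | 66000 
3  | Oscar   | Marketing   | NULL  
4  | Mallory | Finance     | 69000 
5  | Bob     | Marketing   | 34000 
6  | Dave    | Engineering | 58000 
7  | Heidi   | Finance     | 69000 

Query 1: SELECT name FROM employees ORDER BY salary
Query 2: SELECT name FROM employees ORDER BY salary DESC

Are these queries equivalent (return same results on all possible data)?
No, not equivalent

Query 1 returns: [('Oscar',), ('Bob',), ('Dave',), ('Ivan',), ('Mallory',), ('Heidi',), ('Carol',)]
Query 2 returns: [('Carol',), ('Mallory',), ('Heidi',), ('Ivan',), ('Dave',), ('Bob',), ('Oscar',)]

Reason: ASC vs DESC gives opposite ordering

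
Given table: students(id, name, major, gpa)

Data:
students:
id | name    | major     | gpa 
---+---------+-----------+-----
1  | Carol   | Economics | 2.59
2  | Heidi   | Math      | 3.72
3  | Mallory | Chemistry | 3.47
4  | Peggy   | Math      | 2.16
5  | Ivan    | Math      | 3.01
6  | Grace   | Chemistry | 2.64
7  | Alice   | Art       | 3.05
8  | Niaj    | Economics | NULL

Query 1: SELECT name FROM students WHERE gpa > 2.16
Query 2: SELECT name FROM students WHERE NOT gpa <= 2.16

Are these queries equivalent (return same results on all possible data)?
Yes, equivalent

Both queries return: [('Alice',), ('Carol',), ('Grace',), ('Heidi',), ('Ivan',), ('Mallory',)]

Reason: Both filter gpa > 2.16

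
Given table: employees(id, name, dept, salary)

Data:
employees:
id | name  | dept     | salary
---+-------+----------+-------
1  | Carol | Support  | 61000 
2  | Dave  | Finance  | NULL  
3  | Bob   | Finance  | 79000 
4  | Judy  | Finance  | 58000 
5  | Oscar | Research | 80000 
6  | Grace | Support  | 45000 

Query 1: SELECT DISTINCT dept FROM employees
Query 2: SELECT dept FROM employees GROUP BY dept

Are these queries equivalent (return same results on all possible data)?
Yes, equivalent

Both queries return: [('Finance',), ('Research',), ('Support',)]

Reason: Both get unique depts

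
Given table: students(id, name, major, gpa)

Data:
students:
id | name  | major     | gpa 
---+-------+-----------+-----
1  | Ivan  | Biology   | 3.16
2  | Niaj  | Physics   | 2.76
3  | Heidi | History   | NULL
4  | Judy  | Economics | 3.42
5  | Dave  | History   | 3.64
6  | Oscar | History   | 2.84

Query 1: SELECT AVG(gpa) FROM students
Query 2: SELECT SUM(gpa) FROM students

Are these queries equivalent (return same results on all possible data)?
No, not equivalent

Query 1 returns: [(3.164,)]
Query 2 returns: [(15.82,)]

Reason: AVG vs SUM give different aggregate values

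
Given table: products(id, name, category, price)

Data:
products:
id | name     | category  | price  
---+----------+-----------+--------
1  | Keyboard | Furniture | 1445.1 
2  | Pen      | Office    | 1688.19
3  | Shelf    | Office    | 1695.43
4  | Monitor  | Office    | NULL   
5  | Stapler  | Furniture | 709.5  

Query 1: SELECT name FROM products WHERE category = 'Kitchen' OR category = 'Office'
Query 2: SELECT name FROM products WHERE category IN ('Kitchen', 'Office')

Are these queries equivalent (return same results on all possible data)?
Yes, equivalent

Both queries return: [('Monitor',), ('Pen',), ('Shelf',)]

Reason: OR vs IN are equivalent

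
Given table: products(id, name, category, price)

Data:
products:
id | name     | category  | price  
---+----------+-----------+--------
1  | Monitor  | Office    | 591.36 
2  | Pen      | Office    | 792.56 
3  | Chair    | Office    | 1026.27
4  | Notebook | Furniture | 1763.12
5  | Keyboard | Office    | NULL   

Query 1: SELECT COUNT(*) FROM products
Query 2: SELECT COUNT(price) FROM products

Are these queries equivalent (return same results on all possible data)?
No, not equivalent

Query 1 returns: [(5,)]
Query 2 returns: [(4,)]

Reason: COUNT(*) includes NULLs, COUNT(column) excludes them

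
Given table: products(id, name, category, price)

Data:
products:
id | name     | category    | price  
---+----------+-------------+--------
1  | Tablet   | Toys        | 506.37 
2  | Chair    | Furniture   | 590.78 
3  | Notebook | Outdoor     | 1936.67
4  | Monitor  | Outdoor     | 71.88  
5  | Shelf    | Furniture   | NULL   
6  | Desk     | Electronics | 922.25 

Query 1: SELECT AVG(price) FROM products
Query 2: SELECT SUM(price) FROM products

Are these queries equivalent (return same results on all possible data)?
No, not equivalent

Query 1 returns: [(805.5899999999999,)]
Query 2 returns: [(4027.95,)]

Reason: AVG vs SUM give different aggregate values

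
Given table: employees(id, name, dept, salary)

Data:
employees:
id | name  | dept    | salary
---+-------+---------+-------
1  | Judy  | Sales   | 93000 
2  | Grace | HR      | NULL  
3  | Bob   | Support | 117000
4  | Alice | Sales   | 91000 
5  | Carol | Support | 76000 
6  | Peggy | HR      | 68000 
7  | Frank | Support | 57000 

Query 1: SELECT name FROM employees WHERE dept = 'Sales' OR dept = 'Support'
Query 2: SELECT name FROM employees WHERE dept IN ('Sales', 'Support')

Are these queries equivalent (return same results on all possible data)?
Yes, equivalent

Both queries return: [('Alice',), ('Bob',), ('Carol',), ('Frank',), ('Judy',)]

Reason: OR vs IN are equivalent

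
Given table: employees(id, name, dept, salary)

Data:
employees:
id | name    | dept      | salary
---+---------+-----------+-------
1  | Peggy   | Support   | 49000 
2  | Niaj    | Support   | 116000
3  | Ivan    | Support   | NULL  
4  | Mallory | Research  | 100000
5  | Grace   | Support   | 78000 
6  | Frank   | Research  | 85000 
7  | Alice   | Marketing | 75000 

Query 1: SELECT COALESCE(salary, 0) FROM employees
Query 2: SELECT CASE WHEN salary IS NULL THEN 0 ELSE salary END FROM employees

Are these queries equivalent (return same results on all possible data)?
Yes, equivalent

Both queries return: [(0,), (49000,), (75000,), (78000,), (85000,), (100000,), (116000,)]

Reason: COALESCE vs CASE for NULL handling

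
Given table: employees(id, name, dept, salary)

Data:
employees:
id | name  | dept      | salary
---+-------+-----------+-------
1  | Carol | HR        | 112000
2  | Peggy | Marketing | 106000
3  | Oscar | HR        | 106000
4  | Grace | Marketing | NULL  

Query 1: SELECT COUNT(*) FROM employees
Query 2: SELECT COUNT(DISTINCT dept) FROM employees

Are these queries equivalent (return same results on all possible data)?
No, not equivalent

Query 1 returns: [(4,)]
Query 2 returns: [(2,)]

Reason: COUNT(*) counts rows, COUNT(DISTINCT dept) counts unique depts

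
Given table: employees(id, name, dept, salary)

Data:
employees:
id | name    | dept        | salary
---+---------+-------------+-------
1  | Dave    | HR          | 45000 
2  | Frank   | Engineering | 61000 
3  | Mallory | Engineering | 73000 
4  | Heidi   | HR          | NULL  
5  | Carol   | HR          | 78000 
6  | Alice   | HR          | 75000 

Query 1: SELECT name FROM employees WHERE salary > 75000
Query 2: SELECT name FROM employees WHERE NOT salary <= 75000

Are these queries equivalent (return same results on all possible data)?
Yes, equivalent

Both queries return: [('Carol',)]

Reason: Both filter salary > 75000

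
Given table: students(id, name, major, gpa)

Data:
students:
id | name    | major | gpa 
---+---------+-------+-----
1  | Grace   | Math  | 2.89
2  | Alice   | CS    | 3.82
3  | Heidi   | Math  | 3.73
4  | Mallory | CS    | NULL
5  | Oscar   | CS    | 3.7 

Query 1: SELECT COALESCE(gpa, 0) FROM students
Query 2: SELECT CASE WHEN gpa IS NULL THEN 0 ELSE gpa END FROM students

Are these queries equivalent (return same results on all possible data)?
Yes, equivalent

Both queries return: [(0,), (2.89,), (3.7,), (3.73,), (3.82,)]

Reason: COALESCE vs CASE for NULL handling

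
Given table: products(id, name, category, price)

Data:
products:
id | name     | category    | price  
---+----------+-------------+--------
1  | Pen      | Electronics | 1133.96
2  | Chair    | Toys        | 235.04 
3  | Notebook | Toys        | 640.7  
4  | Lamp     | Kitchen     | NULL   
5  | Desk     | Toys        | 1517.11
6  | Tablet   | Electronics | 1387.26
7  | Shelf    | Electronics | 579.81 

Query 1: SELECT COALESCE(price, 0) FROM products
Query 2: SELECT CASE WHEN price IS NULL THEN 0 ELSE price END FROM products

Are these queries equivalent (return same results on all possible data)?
Yes, equivalent

Both queries return: [(0,), (235.04,), (579.81,), (640.7,), (1133.96,), (1387.26,), (1517.11,)]

Reason: COALESCE vs CASE for NULL handling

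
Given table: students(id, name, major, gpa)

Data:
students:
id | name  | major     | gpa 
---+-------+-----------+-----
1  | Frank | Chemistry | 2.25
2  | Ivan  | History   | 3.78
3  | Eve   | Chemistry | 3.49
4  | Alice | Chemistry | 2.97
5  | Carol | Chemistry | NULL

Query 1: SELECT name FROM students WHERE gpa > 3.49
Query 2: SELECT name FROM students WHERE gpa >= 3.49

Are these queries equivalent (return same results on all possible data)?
No, not equivalent

Query 1 returns: [('Ivan',)]
Query 2 returns: [('Ivan',), ('Eve',)]

Reason: > vs >= gives different results when gpa = 3.49 exists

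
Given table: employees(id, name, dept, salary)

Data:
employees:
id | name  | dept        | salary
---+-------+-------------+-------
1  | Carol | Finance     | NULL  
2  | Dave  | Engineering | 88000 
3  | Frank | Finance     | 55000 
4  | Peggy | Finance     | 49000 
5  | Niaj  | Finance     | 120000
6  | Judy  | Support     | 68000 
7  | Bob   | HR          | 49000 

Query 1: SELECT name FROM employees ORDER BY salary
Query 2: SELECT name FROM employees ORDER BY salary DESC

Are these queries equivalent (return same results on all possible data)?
No, not equivalent

Query 1 returns: [('Carol',), ('Peggy',), ('Bob',), ('Frank',), ('Judy',), ('Dave',), ('Niaj',)]
Query 2 returns: [('Niaj',), ('Dave',), ('Judy',), ('Frank',), ('Peggy',), ('Bob',), ('Carol',)]

Reason: ASC vs DESC gives opposite ordering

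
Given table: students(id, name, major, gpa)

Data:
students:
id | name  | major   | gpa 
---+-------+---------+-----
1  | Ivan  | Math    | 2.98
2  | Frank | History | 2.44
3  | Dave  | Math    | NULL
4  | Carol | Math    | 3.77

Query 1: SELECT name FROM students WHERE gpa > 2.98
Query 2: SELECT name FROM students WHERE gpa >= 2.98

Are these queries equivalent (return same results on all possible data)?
No, not equivalent

Query 1 returns: [('Carol',)]
Query 2 returns: [('Ivan',), ('Carol',)]

Reason: > vs >= gives different results when gpa = 2.98 exists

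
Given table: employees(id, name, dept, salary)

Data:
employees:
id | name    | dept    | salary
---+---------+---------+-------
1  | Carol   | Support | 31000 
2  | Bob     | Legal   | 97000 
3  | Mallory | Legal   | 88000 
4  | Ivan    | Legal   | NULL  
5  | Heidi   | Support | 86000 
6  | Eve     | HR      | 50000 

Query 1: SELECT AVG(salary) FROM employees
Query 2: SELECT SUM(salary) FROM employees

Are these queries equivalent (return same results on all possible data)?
No, not equivalent

Query 1 returns: [(70400.0,)]
Query 2 returns: [(352000,)]

Reason: AVG vs SUM give different aggregate values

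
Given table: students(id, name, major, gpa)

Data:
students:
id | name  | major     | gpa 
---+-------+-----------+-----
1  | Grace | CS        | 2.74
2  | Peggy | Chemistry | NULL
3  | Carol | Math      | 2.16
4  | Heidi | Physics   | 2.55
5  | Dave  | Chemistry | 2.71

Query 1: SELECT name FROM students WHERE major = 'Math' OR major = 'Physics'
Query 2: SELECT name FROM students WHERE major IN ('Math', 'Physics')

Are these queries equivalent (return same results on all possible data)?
Yes, equivalent

Both queries return: [('Carol',), ('Heidi',)]

Reason: OR vs IN are equivalent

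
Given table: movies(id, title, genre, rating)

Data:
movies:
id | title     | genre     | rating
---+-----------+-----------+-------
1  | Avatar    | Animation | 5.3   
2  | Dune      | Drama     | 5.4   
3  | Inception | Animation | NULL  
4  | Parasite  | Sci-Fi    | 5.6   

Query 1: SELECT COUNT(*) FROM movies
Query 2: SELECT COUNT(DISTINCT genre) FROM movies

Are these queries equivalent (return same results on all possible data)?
No, not equivalent

Query 1 returns: [(4,)]
Query 2 returns: [(3,)]

Reason: COUNT(*) counts rows, COUNT(DISTINCT genre) counts unique genres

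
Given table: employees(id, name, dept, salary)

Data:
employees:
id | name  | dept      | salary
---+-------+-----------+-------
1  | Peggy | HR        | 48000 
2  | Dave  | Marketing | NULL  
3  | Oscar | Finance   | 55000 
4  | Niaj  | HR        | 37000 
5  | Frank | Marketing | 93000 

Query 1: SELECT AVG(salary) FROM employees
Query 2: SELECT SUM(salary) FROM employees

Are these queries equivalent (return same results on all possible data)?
No, not equivalent

Query 1 returns: [(58250.0,)]
Query 2 returns: [(233000,)]

Reason: AVG vs SUM give different aggregate values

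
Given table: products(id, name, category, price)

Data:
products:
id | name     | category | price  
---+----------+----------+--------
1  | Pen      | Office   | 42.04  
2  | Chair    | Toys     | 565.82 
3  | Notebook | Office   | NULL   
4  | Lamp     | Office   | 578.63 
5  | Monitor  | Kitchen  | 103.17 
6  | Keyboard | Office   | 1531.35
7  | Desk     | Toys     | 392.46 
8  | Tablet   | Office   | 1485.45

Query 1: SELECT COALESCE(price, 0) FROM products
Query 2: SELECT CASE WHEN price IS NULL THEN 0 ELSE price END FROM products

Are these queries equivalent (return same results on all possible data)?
Yes, equivalent

Both queries return: [(0,), (42.04,), (103.17,), (392.46,), (565.82,), (578.63,), (1485.45,), (1531.35,)]

Reason: COALESCE vs CASE for NULL handling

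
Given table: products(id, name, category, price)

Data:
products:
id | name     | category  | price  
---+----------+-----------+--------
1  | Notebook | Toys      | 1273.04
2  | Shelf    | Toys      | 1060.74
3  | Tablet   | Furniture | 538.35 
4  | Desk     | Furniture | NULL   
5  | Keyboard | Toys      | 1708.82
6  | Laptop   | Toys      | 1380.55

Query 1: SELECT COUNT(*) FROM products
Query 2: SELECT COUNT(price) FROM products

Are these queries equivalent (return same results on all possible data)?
No, not equivalent

Query 1 returns: [(6,)]
Query 2 returns: [(5,)]

Reason: COUNT(*) includes NULLs, COUNT(column) excludes them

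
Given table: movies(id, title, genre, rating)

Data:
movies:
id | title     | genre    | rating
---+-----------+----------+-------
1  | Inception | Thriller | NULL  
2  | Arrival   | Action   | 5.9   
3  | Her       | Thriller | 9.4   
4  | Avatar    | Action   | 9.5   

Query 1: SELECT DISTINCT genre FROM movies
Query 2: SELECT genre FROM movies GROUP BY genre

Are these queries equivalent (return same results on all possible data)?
Yes, equivalent

Both queries return: [('Action',), ('Thriller',)]

Reason: Both get unique genres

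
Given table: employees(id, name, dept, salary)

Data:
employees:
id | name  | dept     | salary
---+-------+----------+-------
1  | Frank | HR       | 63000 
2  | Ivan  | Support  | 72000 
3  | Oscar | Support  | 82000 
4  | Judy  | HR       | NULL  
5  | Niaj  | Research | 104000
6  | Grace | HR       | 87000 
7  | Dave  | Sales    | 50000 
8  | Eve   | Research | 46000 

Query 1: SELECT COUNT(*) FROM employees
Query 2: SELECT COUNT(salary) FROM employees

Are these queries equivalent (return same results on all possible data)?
No, not equivalent

Query 1 returns: [(8,)]
Query 2 returns: [(7,)]

Reason: COUNT(*) includes NULLs, COUNT(column) excludes them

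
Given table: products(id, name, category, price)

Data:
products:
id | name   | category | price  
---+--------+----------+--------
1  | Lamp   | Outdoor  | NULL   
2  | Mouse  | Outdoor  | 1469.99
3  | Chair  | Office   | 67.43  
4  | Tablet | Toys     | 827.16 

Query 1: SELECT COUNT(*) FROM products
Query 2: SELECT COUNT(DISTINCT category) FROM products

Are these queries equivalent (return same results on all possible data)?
No, not equivalent

Query 1 returns: [(4,)]
Query 2 returns: [(3,)]

Reason: COUNT(*) counts rows, COUNT(DISTINCT category) counts unique categorys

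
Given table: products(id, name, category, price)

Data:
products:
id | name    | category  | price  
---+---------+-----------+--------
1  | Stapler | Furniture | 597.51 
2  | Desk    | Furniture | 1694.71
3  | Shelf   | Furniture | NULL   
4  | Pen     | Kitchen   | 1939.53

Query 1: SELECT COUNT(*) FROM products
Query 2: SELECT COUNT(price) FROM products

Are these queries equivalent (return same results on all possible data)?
No, not equivalent

Query 1 returns: [(4,)]
Query 2 returns: [(3,)]

Reason: COUNT(*) includes NULLs, COUNT(column) excludes them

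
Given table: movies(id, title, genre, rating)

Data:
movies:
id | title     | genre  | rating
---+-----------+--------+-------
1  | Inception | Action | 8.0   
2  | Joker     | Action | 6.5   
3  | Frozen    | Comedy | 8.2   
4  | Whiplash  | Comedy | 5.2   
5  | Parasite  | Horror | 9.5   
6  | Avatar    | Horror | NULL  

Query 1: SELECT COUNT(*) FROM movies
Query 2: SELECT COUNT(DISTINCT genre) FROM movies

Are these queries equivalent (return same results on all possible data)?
No, not equivalent

Query 1 returns: [(6,)]
Query 2 returns: [(3,)]

Reason: COUNT(*) counts rows, COUNT(DISTINCT genre) counts unique genres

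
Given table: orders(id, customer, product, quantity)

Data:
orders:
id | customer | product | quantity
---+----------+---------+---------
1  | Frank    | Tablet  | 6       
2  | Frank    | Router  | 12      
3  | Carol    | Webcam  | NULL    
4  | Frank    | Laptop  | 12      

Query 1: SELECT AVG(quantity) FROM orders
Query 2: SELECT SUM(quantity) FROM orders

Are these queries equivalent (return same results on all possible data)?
No, not equivalent

Query 1 returns: [(10.0,)]
Query 2 returns: [(30,)]

Reason: AVG vs SUM give different aggregate values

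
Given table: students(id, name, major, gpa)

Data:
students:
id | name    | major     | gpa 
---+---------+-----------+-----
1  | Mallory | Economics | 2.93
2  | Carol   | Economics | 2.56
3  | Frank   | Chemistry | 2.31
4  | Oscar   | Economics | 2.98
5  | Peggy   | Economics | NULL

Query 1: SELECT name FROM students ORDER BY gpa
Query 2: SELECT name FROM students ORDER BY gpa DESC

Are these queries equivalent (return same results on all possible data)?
No, not equivalent

Query 1 returns: [('Peggy',), ('Frank',), ('Carol',), ('Mallory',), ('Oscar',)]
Query 2 returns: [('Oscar',), ('Mallory',), ('Carol',), ('Frank',), ('Peggy',)]

Reason: ASC vs DESC gives opposite ordering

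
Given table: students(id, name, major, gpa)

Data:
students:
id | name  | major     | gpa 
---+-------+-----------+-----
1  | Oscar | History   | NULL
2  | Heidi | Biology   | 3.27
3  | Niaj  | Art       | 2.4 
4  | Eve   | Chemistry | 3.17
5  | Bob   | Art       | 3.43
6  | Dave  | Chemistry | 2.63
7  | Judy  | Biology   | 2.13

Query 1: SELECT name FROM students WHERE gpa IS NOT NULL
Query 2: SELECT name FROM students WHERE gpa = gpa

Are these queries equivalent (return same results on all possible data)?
Yes, equivalent

Both queries return: [('Bob',), ('Dave',), ('Eve',), ('Heidi',), ('Judy',), ('Niaj',)]

Reason: IS NOT NULL vs self-equality (both exclude NULLs)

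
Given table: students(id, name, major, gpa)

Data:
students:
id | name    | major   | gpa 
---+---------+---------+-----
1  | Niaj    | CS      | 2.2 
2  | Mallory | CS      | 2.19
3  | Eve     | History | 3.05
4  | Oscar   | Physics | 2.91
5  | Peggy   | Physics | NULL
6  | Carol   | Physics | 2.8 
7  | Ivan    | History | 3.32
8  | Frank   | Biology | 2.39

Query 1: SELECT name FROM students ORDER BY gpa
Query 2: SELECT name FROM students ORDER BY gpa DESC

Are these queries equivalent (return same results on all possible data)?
No, not equivalent

Query 1 returns: [('Peggy',), ('Mallory',), ('Niaj',), ('Frank',), ('Carol',), ('Oscar',), ('Eve',), ('Ivan',)]
Query 2 returns: [('Ivan',), ('Eve',), ('Oscar',), ('Carol',), ('Frank',), ('Niaj',), ('Mallory',), ('Peggy',)]

Reason: ASC vs DESC gives opposite ordering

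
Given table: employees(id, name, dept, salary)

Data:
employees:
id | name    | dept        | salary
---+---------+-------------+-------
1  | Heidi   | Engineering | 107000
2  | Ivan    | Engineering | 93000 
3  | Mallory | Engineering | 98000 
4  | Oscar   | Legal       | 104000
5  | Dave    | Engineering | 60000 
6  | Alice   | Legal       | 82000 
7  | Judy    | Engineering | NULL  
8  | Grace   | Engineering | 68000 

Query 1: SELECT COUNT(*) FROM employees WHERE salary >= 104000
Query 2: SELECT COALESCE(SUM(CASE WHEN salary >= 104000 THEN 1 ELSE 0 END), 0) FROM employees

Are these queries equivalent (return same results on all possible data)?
Yes, equivalent

Both queries return: [(2,)]

Reason: COUNT with WHERE vs conditional SUM (COALESCE handles empty-table NULL)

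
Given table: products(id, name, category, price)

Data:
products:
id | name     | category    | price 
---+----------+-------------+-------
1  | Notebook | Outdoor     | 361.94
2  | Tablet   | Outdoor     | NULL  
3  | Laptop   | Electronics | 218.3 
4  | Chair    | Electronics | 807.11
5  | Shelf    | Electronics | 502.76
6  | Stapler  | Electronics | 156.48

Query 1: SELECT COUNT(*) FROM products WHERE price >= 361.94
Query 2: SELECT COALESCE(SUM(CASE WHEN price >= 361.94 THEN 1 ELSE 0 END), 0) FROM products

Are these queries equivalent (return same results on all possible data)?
Yes, equivalent

Both queries return: [(3,)]

Reason: COUNT with WHERE vs conditional SUM (COALESCE handles empty-table NULL)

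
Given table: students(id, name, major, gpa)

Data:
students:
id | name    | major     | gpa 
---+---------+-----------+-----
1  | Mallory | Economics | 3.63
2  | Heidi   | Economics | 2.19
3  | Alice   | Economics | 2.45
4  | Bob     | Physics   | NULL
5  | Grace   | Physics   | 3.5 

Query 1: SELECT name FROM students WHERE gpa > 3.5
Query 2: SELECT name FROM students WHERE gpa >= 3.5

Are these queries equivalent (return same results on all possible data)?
No, not equivalent

Query 1 returns: [('Mallory',)]
Query 2 returns: [('Mallory',), ('Grace',)]

Reason: > vs >= gives different results when gpa = 3.5 exists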